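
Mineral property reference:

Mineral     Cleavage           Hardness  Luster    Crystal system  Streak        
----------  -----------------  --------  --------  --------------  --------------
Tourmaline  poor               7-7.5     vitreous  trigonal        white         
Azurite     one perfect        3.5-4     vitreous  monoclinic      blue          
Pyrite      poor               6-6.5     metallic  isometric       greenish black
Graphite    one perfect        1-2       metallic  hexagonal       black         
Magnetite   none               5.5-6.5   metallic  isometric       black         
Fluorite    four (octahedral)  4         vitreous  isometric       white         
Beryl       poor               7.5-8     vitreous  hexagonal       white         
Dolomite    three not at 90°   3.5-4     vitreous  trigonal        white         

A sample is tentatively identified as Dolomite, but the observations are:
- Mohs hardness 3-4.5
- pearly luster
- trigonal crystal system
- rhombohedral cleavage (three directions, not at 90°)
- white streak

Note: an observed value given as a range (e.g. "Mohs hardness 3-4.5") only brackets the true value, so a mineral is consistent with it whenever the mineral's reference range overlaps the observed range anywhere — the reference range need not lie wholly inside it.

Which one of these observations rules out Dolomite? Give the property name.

Mohs hardness 3-4.5: Dolomite has hardness 3.5-4 — within range.
Pearly luster: Dolomite has vitreous luster — inconsistent.
Trigonal crystal system: Dolomite has trigonal system — within range.
Rhombohedral cleavage (three directions, not at 90°): Dolomite has cleavage three not at 90° — within range.
White streak: Dolomite has white streak — within range.
Only the luster is inconsistent.

luster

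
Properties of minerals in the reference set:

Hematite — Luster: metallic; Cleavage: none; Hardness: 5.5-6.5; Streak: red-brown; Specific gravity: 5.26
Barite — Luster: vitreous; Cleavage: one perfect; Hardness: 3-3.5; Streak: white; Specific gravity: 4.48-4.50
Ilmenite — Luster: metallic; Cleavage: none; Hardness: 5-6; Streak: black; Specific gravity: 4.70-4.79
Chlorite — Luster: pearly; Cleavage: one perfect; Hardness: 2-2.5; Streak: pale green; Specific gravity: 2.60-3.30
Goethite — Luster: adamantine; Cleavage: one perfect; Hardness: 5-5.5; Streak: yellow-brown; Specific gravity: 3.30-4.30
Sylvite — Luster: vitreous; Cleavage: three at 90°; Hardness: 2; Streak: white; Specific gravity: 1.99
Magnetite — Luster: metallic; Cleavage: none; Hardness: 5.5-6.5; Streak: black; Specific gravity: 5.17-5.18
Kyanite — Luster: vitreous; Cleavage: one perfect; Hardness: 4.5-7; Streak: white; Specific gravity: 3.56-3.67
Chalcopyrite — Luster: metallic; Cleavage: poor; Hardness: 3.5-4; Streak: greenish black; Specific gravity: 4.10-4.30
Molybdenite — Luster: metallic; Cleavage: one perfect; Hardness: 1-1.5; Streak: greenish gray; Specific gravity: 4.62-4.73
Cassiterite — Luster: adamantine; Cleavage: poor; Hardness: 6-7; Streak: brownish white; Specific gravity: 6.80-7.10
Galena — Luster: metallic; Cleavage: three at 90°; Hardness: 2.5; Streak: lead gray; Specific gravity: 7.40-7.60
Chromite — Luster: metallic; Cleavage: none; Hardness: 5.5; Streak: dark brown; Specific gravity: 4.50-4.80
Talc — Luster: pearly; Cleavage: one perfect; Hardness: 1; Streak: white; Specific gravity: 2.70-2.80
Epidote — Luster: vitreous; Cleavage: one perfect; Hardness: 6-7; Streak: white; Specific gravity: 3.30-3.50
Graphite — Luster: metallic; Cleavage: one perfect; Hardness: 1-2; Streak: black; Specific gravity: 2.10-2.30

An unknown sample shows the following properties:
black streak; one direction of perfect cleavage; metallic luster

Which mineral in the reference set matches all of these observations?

Black streak — narrows the field to Ilmenite, Magnetite, Graphite.
One direction of perfect cleavage — only Graphite remains.
Metallic luster — consistent with all remaining minerals.
Only Graphite satisfies all observations.

Graphite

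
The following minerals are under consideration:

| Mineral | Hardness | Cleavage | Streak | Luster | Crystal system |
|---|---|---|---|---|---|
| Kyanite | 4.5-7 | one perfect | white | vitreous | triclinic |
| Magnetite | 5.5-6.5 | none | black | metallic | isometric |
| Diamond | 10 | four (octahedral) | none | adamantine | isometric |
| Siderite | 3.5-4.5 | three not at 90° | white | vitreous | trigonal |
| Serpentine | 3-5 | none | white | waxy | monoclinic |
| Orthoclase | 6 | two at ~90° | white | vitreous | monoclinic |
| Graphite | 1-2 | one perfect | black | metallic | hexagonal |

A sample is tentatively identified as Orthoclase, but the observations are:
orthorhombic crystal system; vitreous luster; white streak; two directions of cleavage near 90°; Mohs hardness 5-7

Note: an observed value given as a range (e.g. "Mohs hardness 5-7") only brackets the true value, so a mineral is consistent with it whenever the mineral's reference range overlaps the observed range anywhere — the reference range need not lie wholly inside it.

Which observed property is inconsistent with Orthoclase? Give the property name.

Orthorhombic crystal system: Orthoclase has monoclinic system — outside the reference range.
Vitreous luster: Orthoclase has vitreous luster — agrees.
White streak: Orthoclase has white streak — agrees.
Two directions of cleavage near 90°: Orthoclase has cleavage two at ~90° — agrees.
Mohs hardness 5-7: Orthoclase has hardness 6 — agrees.
The crystal system is the one property that does not fit.

crystal system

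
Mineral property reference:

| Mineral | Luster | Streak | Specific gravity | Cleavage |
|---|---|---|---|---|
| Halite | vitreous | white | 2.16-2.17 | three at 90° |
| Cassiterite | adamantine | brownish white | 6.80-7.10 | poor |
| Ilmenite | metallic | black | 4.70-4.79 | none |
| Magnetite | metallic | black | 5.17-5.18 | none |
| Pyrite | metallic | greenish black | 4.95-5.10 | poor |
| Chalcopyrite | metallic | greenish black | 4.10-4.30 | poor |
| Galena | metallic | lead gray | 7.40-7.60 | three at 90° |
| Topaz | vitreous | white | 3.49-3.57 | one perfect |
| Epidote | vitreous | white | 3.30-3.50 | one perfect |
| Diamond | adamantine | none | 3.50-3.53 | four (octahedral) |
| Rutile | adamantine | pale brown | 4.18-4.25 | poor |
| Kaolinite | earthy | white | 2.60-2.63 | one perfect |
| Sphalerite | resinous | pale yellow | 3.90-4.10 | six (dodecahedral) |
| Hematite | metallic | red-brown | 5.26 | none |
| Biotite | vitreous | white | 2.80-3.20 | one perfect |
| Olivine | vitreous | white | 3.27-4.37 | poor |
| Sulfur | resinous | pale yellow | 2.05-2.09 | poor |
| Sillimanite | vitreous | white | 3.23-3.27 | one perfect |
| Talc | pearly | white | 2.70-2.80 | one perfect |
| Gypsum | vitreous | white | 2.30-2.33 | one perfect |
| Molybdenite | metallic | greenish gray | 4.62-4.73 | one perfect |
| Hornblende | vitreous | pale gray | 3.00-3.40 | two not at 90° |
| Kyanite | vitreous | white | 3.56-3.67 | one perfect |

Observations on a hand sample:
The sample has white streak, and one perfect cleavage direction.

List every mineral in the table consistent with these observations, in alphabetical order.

White streak — leaves Halite, Topaz, Epidote, Kaolinite, Biotite, Olivine, Sillimanite, Talc, Gypsum, Kyanite.
One perfect cleavage direction rules out Halite, Olivine.
Consistent with every observation: Biotite, Epidote, Gypsum, Kaolinite, Kyanite, Sillimanite, Talc, Topaz.

Biotite, Epidote, Gypsum, Kaolinite, Kyanite, Sillimanite, Talc, Topaz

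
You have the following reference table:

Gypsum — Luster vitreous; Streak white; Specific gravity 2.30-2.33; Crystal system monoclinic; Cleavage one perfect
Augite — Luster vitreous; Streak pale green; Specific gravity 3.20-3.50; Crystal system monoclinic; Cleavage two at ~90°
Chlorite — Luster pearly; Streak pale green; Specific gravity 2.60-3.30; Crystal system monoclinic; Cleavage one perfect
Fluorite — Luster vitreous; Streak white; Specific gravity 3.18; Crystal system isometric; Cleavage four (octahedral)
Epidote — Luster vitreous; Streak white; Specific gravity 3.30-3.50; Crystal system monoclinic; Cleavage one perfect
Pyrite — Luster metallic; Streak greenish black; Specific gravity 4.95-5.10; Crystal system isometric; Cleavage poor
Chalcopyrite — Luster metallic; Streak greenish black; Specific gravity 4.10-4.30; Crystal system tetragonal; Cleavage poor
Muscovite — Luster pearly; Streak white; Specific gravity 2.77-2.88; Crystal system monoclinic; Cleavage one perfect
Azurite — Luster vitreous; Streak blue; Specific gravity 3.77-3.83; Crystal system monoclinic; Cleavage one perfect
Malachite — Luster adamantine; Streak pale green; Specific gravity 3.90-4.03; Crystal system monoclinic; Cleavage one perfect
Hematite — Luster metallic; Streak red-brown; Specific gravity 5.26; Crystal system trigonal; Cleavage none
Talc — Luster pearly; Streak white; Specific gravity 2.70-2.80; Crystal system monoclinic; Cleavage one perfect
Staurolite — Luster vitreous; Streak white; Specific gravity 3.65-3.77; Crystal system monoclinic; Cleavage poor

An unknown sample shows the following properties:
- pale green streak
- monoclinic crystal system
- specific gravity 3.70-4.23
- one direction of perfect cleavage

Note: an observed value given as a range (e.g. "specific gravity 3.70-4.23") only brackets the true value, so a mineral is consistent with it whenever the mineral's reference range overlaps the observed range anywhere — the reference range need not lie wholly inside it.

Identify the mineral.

Malachite

Pale green streak: narrows the field to Augite, Chlorite, Malachite.
Monoclinic crystal system: every remaining candidate is consistent.
Specific gravity 3.70-4.23: Malachite remains.
One direction of perfect cleavage: no further eliminations.
Malachite is the sole remaining match.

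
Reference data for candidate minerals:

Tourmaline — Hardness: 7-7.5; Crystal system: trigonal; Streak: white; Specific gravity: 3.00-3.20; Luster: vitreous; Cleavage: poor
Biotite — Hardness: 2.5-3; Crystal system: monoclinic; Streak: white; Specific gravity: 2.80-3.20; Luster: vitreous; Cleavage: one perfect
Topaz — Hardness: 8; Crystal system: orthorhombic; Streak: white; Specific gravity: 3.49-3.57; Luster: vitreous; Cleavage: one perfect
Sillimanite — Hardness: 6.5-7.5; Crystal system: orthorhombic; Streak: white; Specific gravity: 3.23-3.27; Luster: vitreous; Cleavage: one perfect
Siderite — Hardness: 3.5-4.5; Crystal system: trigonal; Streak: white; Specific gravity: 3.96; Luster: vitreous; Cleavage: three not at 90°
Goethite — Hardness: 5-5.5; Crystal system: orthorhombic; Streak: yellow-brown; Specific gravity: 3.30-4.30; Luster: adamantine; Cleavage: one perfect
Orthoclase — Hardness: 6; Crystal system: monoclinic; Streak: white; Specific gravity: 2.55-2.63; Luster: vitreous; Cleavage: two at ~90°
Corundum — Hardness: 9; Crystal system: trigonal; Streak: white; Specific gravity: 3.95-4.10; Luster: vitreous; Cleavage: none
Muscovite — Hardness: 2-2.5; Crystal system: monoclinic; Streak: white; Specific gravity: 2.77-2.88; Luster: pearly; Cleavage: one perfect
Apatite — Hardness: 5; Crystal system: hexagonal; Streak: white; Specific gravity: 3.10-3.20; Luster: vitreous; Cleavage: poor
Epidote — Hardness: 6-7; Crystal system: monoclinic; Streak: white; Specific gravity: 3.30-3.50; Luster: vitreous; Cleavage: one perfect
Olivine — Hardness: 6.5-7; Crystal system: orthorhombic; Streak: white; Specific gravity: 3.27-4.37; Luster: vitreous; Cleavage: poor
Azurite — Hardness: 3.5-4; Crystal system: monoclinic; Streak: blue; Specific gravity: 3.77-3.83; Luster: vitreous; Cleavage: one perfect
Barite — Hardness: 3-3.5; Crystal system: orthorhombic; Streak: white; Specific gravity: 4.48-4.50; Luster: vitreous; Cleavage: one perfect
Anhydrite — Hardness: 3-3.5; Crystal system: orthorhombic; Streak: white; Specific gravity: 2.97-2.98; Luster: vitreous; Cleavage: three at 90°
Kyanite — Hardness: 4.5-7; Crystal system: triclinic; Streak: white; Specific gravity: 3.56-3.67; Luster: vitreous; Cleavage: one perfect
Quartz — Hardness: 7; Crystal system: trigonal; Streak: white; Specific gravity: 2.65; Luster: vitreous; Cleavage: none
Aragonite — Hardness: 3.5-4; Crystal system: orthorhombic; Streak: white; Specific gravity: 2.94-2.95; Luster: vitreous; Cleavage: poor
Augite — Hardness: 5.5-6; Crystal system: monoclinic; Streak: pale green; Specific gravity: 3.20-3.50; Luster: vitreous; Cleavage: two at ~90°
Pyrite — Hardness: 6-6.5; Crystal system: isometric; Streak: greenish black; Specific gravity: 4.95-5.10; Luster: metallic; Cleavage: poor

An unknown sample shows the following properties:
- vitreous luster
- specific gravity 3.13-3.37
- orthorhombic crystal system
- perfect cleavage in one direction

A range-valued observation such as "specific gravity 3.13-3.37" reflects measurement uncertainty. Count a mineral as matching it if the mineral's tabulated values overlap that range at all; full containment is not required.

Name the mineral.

Vitreous luster rules out Goethite, Muscovite, Pyrite.
Specific gravity 3.13-3.37: Tourmaline, Biotite, Sillimanite, Apatite, Epidote, Olivine, Augite remain.
Orthorhombic crystal system: leaves Sillimanite, Olivine.
Perfect cleavage in one direction eliminates Olivine.
Sillimanite is the sole remaining match.

Sillimanite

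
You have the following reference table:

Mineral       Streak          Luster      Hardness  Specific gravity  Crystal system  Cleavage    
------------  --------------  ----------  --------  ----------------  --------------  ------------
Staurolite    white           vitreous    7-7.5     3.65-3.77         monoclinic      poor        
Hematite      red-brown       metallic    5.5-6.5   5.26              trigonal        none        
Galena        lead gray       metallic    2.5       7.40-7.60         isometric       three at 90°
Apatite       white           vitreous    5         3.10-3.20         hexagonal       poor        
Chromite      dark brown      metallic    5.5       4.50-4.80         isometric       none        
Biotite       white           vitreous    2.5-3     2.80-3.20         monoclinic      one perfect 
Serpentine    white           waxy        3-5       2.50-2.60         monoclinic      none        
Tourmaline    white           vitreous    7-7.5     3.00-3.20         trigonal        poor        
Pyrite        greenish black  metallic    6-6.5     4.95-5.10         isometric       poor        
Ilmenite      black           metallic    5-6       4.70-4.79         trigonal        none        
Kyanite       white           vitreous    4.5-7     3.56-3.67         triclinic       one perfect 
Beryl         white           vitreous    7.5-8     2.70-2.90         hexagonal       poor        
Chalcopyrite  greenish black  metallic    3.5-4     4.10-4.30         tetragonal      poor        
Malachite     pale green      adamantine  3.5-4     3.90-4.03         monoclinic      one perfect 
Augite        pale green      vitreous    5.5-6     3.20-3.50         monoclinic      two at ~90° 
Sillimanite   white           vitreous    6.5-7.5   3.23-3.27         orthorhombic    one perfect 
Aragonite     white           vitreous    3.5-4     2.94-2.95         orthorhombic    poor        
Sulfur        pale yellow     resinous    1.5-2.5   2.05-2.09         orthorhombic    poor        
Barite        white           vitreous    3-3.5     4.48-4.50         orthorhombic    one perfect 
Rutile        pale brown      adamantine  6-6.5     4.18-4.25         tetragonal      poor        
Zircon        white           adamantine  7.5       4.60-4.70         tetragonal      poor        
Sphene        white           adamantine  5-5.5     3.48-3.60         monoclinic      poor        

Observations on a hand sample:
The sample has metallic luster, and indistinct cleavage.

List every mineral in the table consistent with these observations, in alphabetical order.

Chalcopyrite, Pyrite

Metallic luster — only Hematite, Galena, Chromite, Pyrite, Ilmenite, Chalcopyrite remain.
Indistinct cleavage — Pyrite, Chalcopyrite remain.
Consistent with every observation: Chalcopyrite, Pyrite.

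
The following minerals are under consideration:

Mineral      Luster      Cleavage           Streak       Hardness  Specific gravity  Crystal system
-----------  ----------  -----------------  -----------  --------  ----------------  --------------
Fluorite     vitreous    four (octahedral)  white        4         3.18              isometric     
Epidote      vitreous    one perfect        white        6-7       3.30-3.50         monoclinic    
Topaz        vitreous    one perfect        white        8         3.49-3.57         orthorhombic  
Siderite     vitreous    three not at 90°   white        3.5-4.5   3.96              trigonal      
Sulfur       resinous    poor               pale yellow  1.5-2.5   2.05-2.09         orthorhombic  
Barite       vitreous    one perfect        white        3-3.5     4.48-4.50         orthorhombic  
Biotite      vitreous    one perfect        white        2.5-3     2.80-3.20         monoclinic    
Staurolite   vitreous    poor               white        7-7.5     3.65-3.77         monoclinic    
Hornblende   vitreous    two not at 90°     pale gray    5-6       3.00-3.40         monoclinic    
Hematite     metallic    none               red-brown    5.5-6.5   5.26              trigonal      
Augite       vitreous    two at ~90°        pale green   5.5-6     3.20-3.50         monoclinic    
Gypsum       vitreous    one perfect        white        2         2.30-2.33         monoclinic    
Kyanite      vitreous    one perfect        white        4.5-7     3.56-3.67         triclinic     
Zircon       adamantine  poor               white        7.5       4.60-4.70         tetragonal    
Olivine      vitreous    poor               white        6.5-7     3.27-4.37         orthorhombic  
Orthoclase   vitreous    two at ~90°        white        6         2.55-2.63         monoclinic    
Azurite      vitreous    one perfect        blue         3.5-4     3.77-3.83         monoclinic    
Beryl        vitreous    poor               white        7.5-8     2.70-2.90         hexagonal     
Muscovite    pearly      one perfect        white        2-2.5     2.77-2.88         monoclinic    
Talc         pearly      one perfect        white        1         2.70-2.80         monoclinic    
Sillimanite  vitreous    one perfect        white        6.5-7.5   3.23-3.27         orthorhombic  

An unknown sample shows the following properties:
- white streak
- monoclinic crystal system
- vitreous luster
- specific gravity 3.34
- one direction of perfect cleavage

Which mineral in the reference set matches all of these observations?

Epidote

White streak rules out Sulfur, Hornblende, Hematite, Augite, Azurite.
Monoclinic crystal system: only Epidote, Biotite, Staurolite, Gypsum, Orthoclase, Muscovite, Talc remain.
Vitreous luster excludes Muscovite, Talc.
Specific gravity 3.34: Epidote remains.
One direction of perfect cleavage: consistent with all remaining minerals.
Epidote is the sole remaining match.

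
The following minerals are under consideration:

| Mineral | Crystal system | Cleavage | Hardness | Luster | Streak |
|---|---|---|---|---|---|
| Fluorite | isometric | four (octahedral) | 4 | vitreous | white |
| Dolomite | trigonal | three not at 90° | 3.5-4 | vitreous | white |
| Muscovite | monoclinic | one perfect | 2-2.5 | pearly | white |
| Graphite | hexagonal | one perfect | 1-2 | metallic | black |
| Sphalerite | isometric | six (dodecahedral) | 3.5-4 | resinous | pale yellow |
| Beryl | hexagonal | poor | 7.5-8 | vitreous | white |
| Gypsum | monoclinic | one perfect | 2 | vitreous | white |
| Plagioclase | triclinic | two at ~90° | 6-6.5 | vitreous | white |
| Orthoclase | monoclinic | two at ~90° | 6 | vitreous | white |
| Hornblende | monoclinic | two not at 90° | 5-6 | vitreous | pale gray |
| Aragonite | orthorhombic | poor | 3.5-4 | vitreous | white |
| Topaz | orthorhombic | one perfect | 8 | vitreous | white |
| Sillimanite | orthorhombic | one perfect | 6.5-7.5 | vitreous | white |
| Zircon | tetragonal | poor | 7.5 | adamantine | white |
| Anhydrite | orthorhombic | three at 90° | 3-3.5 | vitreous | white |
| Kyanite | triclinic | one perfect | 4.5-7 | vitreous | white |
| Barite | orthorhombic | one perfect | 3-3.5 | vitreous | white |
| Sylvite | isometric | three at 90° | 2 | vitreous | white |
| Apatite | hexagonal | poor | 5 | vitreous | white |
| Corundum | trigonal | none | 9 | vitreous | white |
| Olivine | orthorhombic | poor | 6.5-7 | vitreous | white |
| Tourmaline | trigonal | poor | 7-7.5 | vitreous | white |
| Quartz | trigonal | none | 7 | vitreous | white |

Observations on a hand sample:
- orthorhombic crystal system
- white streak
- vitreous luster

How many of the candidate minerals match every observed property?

6

Orthorhombic crystal system — leaves Aragonite, Topaz, Sillimanite, Anhydrite, Barite, Olivine.
White streak — consistent with all remaining minerals.
Vitreous luster — all remaining candidates fit.
The minerals that satisfy all observations are Anhydrite, Aragonite, Barite, Olivine, Sillimanite, Topaz.
That is 6 minerals.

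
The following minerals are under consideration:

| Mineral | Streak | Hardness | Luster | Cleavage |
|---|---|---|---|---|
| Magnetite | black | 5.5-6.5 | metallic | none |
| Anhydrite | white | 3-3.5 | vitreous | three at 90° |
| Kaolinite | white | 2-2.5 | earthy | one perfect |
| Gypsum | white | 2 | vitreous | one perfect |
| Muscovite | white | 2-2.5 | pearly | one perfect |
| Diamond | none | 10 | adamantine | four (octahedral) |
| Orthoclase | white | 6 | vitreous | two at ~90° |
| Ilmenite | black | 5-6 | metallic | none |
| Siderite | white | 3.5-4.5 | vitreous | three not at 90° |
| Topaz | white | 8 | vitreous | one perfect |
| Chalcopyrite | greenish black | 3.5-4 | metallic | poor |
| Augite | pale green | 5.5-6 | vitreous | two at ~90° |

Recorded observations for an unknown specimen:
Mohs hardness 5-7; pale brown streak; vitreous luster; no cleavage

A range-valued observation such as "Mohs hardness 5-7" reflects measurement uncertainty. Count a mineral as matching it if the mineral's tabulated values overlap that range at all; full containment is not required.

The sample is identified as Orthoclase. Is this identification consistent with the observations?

Inconsistent

Mohs hardness 5-7 — consistent with Orthoclase (hardness 6).
Pale brown streak — Orthoclase has white streak; inconsistent.
Vitreous luster — consistent with Orthoclase (vitreous luster).
No cleavage — Orthoclase has cleavage two at ~90°; inconsistent.
2 of the observed properties are inconsistent with Orthoclase.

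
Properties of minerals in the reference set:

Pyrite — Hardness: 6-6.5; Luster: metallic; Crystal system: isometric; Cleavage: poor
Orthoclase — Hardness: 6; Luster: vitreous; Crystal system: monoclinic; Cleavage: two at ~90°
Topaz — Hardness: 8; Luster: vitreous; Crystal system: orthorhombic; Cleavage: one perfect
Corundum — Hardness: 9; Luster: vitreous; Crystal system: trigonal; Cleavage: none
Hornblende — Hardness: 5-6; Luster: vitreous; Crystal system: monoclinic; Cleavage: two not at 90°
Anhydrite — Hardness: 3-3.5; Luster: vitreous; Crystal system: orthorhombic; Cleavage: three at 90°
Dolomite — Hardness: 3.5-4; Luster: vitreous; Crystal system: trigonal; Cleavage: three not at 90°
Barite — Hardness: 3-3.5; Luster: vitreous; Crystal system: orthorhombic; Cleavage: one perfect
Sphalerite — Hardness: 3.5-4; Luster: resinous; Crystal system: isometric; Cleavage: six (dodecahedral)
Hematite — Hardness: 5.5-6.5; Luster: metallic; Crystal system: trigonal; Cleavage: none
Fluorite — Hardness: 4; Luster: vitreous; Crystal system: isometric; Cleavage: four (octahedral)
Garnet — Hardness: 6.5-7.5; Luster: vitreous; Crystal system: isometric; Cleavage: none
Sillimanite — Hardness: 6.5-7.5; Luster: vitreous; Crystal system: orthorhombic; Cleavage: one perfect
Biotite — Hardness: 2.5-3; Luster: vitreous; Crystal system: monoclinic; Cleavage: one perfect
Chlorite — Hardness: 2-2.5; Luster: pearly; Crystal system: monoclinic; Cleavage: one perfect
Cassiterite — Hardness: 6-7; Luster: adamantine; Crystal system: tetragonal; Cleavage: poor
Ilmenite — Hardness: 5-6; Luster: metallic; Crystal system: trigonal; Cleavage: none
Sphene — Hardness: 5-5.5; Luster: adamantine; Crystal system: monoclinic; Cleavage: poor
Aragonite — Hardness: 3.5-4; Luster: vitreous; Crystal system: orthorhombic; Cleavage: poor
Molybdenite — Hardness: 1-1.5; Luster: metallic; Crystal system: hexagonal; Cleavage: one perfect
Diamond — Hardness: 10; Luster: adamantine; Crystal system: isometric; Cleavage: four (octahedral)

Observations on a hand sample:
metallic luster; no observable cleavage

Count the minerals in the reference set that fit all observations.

2

Metallic luster: Pyrite, Hematite, Ilmenite, Molybdenite remain.
No observable cleavage eliminates Pyrite, Molybdenite.
Remaining candidates: Hematite, Ilmenite.
That is 2 minerals.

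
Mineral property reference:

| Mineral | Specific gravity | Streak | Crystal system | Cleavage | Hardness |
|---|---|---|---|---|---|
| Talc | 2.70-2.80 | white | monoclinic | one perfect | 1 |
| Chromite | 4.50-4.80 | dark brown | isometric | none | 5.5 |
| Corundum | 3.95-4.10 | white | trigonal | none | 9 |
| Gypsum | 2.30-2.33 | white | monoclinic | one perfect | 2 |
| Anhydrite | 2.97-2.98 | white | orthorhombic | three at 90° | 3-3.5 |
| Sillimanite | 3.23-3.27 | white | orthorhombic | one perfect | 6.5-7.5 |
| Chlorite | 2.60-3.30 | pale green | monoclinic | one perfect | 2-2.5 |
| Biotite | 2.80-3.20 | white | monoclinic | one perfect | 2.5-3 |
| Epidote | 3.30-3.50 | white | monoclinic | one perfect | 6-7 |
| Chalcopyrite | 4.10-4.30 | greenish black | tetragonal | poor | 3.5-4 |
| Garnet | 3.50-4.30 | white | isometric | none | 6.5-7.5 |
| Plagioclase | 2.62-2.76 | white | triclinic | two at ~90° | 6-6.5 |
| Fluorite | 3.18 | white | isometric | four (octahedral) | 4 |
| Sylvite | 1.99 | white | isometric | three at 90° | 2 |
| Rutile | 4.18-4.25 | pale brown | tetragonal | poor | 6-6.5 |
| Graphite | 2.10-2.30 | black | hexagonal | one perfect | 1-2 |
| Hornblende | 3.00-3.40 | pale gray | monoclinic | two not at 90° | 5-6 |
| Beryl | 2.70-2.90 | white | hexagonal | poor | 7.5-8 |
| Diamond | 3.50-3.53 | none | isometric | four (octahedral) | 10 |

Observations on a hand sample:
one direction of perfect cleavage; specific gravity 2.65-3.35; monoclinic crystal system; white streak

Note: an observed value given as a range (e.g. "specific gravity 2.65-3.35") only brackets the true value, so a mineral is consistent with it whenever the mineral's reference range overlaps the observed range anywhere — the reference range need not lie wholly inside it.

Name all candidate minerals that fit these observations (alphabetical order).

One direction of perfect cleavage: Talc, Gypsum, Sillimanite, Chlorite, Biotite, Epidote, Graphite remain.
Specific gravity 2.65-3.35 rules out Gypsum, Graphite.
Monoclinic crystal system is inconsistent with Sillimanite.
White streak eliminates Chlorite.
The minerals that satisfy all observations are Biotite, Epidote, Talc.

Biotite, Epidote, Talc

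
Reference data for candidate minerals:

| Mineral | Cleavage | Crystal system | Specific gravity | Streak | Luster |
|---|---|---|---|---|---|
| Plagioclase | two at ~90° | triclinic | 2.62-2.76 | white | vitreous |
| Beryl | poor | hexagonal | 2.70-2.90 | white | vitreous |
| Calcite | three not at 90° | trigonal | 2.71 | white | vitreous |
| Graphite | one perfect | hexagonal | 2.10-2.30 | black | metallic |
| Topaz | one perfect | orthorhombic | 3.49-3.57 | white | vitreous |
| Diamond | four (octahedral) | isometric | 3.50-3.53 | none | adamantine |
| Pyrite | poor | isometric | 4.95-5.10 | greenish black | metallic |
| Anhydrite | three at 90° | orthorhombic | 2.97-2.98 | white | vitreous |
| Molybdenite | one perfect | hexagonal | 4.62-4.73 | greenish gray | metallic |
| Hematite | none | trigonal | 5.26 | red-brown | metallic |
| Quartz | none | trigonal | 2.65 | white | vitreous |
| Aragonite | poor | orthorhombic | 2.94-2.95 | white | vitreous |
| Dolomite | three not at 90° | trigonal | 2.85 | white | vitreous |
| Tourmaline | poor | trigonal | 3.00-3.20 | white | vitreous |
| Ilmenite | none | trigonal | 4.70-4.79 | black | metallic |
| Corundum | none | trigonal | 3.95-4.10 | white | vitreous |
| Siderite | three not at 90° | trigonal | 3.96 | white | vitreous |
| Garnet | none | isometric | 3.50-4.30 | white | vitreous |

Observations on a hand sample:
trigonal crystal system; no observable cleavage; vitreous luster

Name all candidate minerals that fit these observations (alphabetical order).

Corundum, Quartz

Trigonal crystal system: Calcite, Hematite, Quartz, Dolomite, Tourmaline, Ilmenite, Corundum, Siderite remain.
No observable cleavage excludes Calcite, Dolomite, Tourmaline, Siderite.
Vitreous luster is inconsistent with Hematite, Ilmenite.
Remaining candidates: Corundum, Quartz.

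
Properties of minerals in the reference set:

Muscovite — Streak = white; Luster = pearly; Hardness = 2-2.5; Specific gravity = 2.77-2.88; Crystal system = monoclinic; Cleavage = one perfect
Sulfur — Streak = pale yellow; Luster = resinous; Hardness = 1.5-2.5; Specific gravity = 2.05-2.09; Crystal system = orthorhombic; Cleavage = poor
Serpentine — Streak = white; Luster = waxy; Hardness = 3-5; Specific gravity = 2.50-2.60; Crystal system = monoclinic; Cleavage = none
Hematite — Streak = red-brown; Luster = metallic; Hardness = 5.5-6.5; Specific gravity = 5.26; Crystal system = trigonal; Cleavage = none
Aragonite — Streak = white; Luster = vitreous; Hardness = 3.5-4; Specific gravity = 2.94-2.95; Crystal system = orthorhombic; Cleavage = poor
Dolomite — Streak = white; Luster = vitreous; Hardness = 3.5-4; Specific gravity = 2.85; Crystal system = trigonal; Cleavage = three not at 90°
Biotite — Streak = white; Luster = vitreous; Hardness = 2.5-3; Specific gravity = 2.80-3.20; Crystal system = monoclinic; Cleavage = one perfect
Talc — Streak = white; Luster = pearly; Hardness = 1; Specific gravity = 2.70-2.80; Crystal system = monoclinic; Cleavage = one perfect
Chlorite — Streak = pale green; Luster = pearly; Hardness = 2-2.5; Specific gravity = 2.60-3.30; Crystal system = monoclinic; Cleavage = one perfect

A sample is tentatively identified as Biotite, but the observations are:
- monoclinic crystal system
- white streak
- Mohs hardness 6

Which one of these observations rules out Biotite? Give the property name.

Monoclinic crystal system: Biotite has monoclinic system — agrees.
White streak: Biotite has white streak — agrees.
Mohs hardness 6: Biotite has hardness 2.5-3 — does not match.
The hardness is the one property that does not fit.

hardness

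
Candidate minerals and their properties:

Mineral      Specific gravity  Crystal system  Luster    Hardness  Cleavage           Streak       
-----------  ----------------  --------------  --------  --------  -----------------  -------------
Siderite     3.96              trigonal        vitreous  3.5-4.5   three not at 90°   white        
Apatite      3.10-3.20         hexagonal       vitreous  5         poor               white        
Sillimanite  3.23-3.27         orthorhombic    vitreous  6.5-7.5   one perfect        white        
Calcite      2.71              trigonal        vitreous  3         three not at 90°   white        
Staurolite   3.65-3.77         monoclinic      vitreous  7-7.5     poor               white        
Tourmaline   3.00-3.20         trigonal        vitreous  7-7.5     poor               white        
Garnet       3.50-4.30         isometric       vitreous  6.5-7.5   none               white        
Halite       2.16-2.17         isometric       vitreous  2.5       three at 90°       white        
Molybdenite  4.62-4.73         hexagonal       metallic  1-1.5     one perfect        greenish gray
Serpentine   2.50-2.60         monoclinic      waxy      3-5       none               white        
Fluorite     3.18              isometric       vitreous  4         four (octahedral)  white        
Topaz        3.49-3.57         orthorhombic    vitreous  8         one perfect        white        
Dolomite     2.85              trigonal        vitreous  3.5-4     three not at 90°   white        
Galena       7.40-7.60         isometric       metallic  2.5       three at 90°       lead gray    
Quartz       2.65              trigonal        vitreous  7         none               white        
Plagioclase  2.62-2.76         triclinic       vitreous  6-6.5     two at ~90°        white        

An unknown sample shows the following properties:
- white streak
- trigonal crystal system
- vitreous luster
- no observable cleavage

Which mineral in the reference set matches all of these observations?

White streak is inconsistent with Molybdenite, Galena.
Trigonal crystal system — only Siderite, Calcite, Tourmaline, Dolomite, Quartz remain.
Vitreous luster — consistent with all remaining minerals.
No observable cleavage — only Quartz remains.
The only mineral consistent with every observation is Quartz.

Quartz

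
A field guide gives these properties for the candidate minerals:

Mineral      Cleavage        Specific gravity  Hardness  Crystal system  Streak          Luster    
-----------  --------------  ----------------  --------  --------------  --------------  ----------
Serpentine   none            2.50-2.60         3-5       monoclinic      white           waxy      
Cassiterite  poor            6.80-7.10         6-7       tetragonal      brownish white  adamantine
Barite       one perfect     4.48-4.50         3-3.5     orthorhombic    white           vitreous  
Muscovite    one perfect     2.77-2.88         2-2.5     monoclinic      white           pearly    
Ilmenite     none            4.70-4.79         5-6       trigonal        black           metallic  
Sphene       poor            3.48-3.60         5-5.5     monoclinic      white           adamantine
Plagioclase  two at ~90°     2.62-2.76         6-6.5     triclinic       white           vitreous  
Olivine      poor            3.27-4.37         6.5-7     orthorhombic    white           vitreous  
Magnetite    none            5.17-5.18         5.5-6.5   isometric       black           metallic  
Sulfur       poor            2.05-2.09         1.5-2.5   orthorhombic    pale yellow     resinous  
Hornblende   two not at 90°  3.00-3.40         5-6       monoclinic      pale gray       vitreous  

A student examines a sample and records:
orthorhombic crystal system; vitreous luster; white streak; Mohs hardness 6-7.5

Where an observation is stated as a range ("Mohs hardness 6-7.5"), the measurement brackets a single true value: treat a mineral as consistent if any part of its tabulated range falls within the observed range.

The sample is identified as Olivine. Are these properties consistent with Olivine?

Consistent

Orthorhombic crystal system — fits Olivine (orthorhombic system).
Vitreous luster — fits Olivine (vitreous luster).
White streak — fits Olivine (white streak).
Mohs hardness 6-7.5 — fits Olivine (hardness 6.5-7).
All observations are consistent with the tabulated values for Olivine.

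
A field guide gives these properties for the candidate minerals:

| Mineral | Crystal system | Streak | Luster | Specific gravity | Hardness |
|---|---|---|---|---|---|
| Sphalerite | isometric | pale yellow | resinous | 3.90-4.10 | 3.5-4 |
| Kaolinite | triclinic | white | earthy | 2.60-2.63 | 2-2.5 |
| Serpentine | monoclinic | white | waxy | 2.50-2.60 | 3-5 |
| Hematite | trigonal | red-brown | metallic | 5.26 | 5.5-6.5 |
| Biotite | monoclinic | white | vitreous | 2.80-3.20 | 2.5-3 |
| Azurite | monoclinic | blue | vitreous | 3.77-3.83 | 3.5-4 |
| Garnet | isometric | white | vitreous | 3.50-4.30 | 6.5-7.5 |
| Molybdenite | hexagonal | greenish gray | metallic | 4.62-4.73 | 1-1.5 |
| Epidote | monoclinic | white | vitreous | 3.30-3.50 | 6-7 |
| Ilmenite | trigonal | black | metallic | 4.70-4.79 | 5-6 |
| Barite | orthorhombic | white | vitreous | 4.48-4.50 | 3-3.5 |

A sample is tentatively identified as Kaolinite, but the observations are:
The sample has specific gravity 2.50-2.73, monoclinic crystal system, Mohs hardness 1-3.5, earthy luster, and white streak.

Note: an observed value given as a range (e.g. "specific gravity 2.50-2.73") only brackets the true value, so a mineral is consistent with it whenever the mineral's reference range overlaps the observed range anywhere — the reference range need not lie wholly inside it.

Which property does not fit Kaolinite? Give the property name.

crystal system

Specific gravity 2.50-2.73: Kaolinite has SG 2.60-2.63 — agrees.
Monoclinic crystal system: Kaolinite has triclinic system — does not match.
Mohs hardness 1-3.5: Kaolinite has hardness 2-2.5 — agrees.
Earthy luster: Kaolinite has earthy luster — agrees.
White streak: Kaolinite has white streak — agrees.
The crystal system is the one property that does not fit.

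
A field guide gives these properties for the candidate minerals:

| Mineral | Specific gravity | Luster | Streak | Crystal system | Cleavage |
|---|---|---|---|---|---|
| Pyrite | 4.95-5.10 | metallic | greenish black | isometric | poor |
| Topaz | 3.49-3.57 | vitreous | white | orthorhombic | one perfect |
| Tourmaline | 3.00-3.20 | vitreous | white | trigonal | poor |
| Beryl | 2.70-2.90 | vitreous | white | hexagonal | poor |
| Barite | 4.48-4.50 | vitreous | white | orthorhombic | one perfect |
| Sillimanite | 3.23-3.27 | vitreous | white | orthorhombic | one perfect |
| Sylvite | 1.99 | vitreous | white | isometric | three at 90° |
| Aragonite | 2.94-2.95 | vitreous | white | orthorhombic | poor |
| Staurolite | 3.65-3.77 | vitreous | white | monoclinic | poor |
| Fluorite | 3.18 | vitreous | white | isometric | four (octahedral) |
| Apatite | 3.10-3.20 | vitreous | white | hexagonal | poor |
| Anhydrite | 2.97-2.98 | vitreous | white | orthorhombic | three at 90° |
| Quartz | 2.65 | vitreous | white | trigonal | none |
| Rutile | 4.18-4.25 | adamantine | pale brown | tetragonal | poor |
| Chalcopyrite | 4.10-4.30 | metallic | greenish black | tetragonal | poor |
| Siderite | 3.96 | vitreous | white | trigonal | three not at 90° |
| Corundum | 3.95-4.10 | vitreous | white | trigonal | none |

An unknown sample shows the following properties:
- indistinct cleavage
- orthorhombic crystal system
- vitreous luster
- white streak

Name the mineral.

Aragonite

Indistinct cleavage: narrows the field to Pyrite, Tourmaline, Beryl, Aragonite, Staurolite, Apatite, Rutile, Chalcopyrite.
Orthorhombic crystal system: only Aragonite remains.
Vitreous luster: consistent with all remaining minerals.
White streak: all remaining candidates fit.
The only mineral consistent with every observation is Aragonite.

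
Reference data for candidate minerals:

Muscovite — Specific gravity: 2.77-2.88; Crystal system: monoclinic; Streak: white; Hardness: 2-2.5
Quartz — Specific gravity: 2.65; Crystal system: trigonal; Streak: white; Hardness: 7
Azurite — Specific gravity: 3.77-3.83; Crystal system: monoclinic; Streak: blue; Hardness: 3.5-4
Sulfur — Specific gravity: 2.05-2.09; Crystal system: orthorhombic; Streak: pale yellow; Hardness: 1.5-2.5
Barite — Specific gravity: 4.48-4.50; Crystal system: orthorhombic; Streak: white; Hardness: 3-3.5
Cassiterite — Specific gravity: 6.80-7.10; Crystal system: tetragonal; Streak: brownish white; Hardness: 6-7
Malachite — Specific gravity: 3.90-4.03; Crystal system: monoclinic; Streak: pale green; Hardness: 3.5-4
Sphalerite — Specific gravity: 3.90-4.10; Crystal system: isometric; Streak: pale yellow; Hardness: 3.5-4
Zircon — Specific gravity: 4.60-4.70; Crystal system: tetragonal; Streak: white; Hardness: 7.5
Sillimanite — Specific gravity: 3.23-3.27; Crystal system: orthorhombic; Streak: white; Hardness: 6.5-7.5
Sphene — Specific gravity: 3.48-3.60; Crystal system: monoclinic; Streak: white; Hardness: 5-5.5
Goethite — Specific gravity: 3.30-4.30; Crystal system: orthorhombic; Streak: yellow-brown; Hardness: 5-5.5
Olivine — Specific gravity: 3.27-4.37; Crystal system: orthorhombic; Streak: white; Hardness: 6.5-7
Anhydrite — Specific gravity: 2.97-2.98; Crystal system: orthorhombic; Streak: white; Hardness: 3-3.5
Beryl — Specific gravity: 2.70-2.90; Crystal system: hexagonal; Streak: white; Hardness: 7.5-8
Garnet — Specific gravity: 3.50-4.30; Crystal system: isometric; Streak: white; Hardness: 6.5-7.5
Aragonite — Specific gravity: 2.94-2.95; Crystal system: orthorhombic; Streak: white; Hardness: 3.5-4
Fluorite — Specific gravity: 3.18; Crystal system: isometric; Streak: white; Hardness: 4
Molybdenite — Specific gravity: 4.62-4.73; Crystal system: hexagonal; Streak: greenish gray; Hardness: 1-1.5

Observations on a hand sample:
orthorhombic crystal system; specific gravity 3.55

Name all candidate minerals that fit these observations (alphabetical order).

Goethite, Olivine

Orthorhombic crystal system — narrows the field to Sulfur, Barite, Sillimanite, Goethite, Olivine, Anhydrite, Aragonite.
Specific gravity 3.55 — only Goethite, Olivine remain.
The minerals that satisfy all observations are Goethite, Olivine.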